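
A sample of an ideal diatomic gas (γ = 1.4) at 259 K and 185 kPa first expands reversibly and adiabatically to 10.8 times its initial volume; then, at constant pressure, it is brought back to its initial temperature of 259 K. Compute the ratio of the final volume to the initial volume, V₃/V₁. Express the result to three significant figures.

V₃/V₁ ≈ 28.0

Adiabatic step: V₂/V₁ = 10.8; T₂ = T₁·(1/10.8)^(0.4) = 99.98 K.
Isobaric step: V₃/V₂ = T₃/T₂ = 259/99.98.
V₃/V₁ = (V₂/V₁)(V₃/V₂) = 10.8 × (259/99.98) = 27.98.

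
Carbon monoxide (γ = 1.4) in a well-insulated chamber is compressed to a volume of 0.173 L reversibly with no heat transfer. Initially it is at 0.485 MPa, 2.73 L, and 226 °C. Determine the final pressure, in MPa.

Since PV^γ is constant along a reversible adiabat, P₂ = P₁ (V₁/V₂)^γ.
P₂ = 0.485 × (2.73/0.173)^(1.4) = 23.07 MPa.

P₂ ≈ 23.1 MPa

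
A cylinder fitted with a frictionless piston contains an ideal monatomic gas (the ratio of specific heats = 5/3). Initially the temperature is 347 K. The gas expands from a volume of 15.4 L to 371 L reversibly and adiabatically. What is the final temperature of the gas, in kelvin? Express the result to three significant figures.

Adiabatic: T₁V₁^(γ−1) = T₂V₂^(γ−1) ⇒ T₂ = T₁ (V₁/V₂)^(γ−1).
T₂ = 347 × (15.4/371)^(2/3) = 41.6 K.

T₂ ≈ 41.6 K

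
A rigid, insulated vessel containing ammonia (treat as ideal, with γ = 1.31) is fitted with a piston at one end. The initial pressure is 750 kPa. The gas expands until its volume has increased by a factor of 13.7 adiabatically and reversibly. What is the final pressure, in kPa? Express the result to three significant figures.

P₂ ≈ 24.3 kPa

Adiabatic: P₁V₁^γ = P₂V₂^γ ⇒ P₂ = P₁ (V₁/V₂)^γ.
P₂ = 750 × (1/13.7)^(1.31) = 24.32 kPa.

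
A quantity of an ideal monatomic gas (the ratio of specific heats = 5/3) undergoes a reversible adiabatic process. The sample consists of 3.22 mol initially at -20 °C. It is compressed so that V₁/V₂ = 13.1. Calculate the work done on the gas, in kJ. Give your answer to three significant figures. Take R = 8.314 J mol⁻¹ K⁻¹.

W ≈ 46.3 kJ

For a reversible adiabat TV^(γ−1) is constant, so T₂ = T₁ (V₁/V₂)^(γ−1).
T₁ = -20 °C = 253.1 K.
T₂ = 253.1 × 13.1^(2/3) = 1407 K.
Q = 0, so ΔU = W_on_gas = nCᵥΔT with Cᵥ = R/(γ−1) = 12.47 J/(mol·K).
ΔU = 3.22 × 12.47 × (1407 − 253.1) = 46330 J.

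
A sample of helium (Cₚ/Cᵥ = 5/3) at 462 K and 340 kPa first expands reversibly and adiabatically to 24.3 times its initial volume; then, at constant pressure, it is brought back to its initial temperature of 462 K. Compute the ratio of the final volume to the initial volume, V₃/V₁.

V₃/V₁ ≈ 204

Adiabatic step: V₂/V₁ = 24.3; T₂ = T₁·(1/24.3)^(2/3) = 55.07 K.
Isobaric step: V₃/V₂ = T₃/T₂ = 462/55.07.
V₃/V₁ = (V₂/V₁)(V₃/V₂) = 24.3 × (462/55.07) = 203.9.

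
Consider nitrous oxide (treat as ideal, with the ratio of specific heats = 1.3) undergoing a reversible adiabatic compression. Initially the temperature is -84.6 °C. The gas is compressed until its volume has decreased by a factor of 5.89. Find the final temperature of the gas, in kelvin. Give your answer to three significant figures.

T₂ ≈ 321 K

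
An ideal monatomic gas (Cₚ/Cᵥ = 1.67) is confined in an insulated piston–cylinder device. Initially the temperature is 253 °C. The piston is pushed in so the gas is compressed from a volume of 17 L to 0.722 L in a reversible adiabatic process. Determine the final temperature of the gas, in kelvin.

Adiabatic: T₁V₁^(γ−1) = T₂V₂^(γ−1) ⇒ T₂ = T₁ (V₁/V₂)^(γ−1).
T₁ = 253 °C = 526.1 K.
T₂ = 526.1 × (17/0.722)^(0.67) = 4368 K.

T₂ ≈ 4370 K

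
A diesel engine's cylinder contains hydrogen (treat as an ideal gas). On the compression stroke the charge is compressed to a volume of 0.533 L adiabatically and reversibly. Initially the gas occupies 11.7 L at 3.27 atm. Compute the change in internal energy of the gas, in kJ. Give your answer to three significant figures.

γ = 7/5 for a diatomic ideal gas.
P₂ = P₁(V₁/V₂)^γ = 3.27×(11.7/0.533)^(7/5) = 246.9 atm.
For a reversible adiabat, W_by_gas = (P₁V₁ − P₂V₂)/(γ−1).
W_by = (331300×0.0117 − 2.502×10^7×0.000533) / (2/5) = -23650 J.
Q = 0 ⇒ ΔU = −W_by = 23650 J.

ΔU ≈ 23.6 kJ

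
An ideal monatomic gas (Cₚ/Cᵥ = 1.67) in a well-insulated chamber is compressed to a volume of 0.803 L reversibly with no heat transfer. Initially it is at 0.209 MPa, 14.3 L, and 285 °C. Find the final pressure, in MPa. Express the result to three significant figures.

P₂ ≈ 25.6 MPa

Since PV^γ is constant along a reversible adiabat, P₂ = P₁ (V₁/V₂)^γ.
P₂ = 0.209 × (14.3/0.803)^(1.67) = 25.63 MPa.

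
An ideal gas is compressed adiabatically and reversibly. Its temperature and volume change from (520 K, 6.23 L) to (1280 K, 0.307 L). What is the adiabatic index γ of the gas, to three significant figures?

γ ≈ 1.30

TV^(γ−1) = const ⇒ γ − 1 = ln(T₂/T₁) / ln(V₁/V₂).
γ = 1 + ln(1280/520) / ln(6.23/0.307) = 1.299.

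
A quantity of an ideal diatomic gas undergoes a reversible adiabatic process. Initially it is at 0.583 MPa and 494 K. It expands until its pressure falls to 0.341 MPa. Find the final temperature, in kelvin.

T₂ ≈ 424 K

Along an adiabat T P^((1−γ)/γ) is constant, so T₂ = T₁ (P₂/P₁)^((γ−1)/γ).
For a diatomic ideal gas γ = 7/5, so (γ−1)/γ = 2/7.
T₂ = 494 × (0.341/0.583)^(2/7) = 423.8 K.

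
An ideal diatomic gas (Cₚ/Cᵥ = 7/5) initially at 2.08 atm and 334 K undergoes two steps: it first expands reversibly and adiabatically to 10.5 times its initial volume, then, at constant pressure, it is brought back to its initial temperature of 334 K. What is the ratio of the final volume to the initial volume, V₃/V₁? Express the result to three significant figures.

V₃/V₁ ≈ 26.9

Adiabatic step: V₂/V₁ = 10.5; T₂ = T₁·(1/10.5)^(2/5) = 130.4 K.
Isobaric step: V₃/V₂ = T₃/T₂ = 334/130.4.
V₃/V₁ = (V₂/V₁)(V₃/V₂) = 10.5 × (334/130.4) = 26.89.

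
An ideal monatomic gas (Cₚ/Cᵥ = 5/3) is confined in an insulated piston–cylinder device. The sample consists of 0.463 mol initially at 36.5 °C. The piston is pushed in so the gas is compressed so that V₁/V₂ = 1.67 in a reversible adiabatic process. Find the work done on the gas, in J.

Adiabatic: T₁V₁^(γ−1) = T₂V₂^(γ−1) ⇒ T₂ = T₁ (V₁/V₂)^(γ−1).
T₁ = 36.5 °C = 309.6 K.
T₂ = 309.6 × 1.67^(2/3) = 435.9 K.
Q = 0, so ΔU = W_on_gas = nCᵥΔT with Cᵥ = R/(γ−1) = 12.47 J/(mol·K).
ΔU = 0.463 × 12.47 × (435.9 − 309.6) = 728.8 J.

W ≈ 729 J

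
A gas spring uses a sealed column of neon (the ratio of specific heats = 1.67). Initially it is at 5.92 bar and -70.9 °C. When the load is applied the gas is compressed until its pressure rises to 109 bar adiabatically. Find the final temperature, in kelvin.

T₂ ≈ 651 K

Along an adiabat T P^((1−γ)/γ) is constant, so T₂ = T₁ (P₂/P₁)^((γ−1)/γ).
T₁ = -70.9 °C = 202.2 K.
T₂ = 202.2 × (109/5.92)^(0.401) = 650.8 K.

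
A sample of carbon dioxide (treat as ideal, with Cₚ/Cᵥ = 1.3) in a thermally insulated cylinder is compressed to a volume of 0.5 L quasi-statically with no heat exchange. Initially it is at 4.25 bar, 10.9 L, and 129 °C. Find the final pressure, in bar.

Since PV^γ is constant along a reversible adiabat, P₂ = P₁ (V₁/V₂)^γ.
P₂ = 4.25 × (10.9/0.5)^(1.3) = 233.6 bar.

P₂ ≈ 234 bar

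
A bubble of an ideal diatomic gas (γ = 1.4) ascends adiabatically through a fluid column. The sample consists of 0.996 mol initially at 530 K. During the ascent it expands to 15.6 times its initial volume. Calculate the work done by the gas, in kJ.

W ≈ 7.32 kJ

For a reversible adiabat TV^(γ−1) is constant, so T₂ = T₁ (V₁/V₂)^(γ−1).
T₂ = 530 × (1/15.6)^(0.4) = 176.6 K.
Q = 0, so ΔU = W_on_gas = nCᵥΔT with Cᵥ = R/(γ−1) = 20.79 J/(mol·K).
ΔU = 0.996 × 20.79 × (176.6 − 530) = -7316 J.
Work done by the gas = −ΔU = 7316 J.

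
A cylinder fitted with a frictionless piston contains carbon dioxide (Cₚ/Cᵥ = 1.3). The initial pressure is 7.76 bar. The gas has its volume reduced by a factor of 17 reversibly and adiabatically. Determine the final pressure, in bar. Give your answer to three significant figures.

P₂ ≈ 309 bar

Since PV^γ is constant along a reversible adiabat, P₂ = P₁ (V₁/V₂)^γ.
P₂ = 7.76 × 17^(1.3) = 308.6 bar.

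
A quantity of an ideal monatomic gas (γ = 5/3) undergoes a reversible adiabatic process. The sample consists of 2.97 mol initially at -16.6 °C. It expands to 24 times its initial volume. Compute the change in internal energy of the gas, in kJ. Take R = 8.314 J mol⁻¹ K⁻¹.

Adiabatic: T₁V₁^(γ−1) = T₂V₂^(γ−1) ⇒ T₂ = T₁ (V₁/V₂)^(γ−1).
T₁ = -16.6 °C = 256.5 K.
T₂ = 256.5 × (1/24)^(2/3) = 30.83 K.
Q = 0, so ΔU = W_on_gas = nCᵥΔT with Cᵥ = R/(γ−1) = 12.47 J/(mol·K).
ΔU = 2.97 × 12.47 × (30.83 − 256.5) = -8360 J.

ΔU ≈ -8.36 kJ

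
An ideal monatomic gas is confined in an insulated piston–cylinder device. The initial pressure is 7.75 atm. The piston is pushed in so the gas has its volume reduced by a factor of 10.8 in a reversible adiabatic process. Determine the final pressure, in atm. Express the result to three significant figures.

P₂ ≈ 409 atm

Adiabatic: P₁V₁^γ = P₂V₂^γ ⇒ P₂ = P₁ (V₁/V₂)^γ.
For a monatomic ideal gas γ = 5/3.
P₂ = 7.75 × 10.8^(5/3) = 409 atm.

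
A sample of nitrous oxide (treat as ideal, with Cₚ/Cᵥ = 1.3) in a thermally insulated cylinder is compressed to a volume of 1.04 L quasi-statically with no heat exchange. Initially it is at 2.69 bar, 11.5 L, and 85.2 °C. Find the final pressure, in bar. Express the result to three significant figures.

P₂ ≈ 61.2 bar

Since PV^γ is constant along a reversible adiabat, P₂ = P₁ (V₁/V₂)^γ.
P₂ = 2.69 × (11.5/1.04)^(1.3) = 61.17 bar.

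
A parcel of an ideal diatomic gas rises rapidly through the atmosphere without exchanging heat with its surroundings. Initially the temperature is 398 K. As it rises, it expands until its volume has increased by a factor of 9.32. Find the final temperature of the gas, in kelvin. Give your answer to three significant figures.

T₂ ≈ 163 K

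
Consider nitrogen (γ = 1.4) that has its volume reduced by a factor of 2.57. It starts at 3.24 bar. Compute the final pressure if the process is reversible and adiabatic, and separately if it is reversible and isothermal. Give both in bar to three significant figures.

adiabatic: 12.1 bar; isothermal: 8.33 bar

Isothermal: P₂ = P₁(V₁/V₂) = 3.24×2.57 = 8.327 bar.
Adiabatic: P₂ = P₁(V₁/V₂)^γ = 3.24×2.57^(1.4) = 12.15 bar.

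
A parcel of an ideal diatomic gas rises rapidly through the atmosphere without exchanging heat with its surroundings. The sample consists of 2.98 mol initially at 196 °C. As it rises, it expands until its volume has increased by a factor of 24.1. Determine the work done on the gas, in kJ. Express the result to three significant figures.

For a reversible adiabat TV^(γ−1) is constant, so T₂ = T₁ (V₁/V₂)^(γ−1).
γ = 7/5 for a diatomic ideal gas, so γ−1 = 2/5.
T₁ = 196 °C = 469.1 K.
T₂ = 469.1 × (1/24.1)^(2/5) = 131.4 K.
Q = 0, so ΔU = W_on_gas = nCᵥΔT with Cᵥ = R/(γ−1) = 20.79 J/(mol·K).
ΔU = 2.98 × 20.79 × (131.4 − 469.1) = -20920 J.

W ≈ -20.9 kJ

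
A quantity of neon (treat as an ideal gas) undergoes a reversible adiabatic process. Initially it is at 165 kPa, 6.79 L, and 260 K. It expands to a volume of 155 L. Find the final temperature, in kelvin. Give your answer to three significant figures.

Adiabatic: T₁V₁^(γ−1) = T₂V₂^(γ−1) ⇒ T₂ = T₁ (V₁/V₂)^(γ−1).
γ = 5/3 for a monatomic ideal gas.
T₂ = 260 × (6.79/155)^(2/3) = 32.31 K.

T₂ ≈ 32.3 K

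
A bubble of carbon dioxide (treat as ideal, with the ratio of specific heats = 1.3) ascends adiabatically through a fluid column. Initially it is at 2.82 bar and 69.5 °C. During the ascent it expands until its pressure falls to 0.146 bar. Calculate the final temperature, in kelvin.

Along an adiabat T P^((1−γ)/γ) is constant, so T₂ = T₁ (P₂/P₁)^((γ−1)/γ).
T₁ = 69.5 °C = 342.6 K.
T₂ = 342.6 × (0.146/2.82)^(0.231) = 173 K.

T₂ ≈ 173 K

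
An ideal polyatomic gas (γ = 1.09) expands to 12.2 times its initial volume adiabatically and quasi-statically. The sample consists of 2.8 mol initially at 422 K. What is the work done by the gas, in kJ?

For a reversible adiabat TV^(γ−1) is constant, so T₂ = T₁ (V₁/V₂)^(γ−1).
T₂ = 422 × (1/12.2)^(0.09) = 336.9 K.
Q = 0, so ΔU = W_on_gas = nCᵥΔT with Cᵥ = R/(γ−1) = 92.38 J/(mol·K).
ΔU = 2.8 × 92.38 × (336.9 − 422) = -22000 J.
Work done by the gas = −ΔU = 22000 J.

W ≈ 22.0 kJ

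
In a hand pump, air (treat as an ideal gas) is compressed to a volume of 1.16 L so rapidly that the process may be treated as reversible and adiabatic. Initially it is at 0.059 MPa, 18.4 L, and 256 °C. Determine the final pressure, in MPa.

Adiabatic: P₁V₁^γ = P₂V₂^γ ⇒ P₂ = P₁ (V₁/V₂)^γ.
γ = 7/5 for a diatomic ideal gas.
P₂ = 0.059 × (18.4/1.16)^(7/5) = 2.827 MPa.

P₂ ≈ 2.83 MPa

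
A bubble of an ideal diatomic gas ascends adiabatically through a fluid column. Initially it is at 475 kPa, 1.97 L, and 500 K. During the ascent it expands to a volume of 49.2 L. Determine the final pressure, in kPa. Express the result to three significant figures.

Since PV^γ is constant along a reversible adiabat, P₂ = P₁ (V₁/V₂)^γ.
γ = 7/5 for a diatomic ideal gas.
P₂ = 475 × (1.97/49.2)^(7/5) = 5.25 kPa.

P₂ ≈ 5.25 kPa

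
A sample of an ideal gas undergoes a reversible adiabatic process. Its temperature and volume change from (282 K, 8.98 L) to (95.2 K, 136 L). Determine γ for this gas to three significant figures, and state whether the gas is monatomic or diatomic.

γ ≈ 1.40; diatomic

TV^(γ−1) = const ⇒ γ − 1 = ln(T₂/T₁) / ln(V₁/V₂).
γ = 1 + ln(95.2/282) / ln(8.98/136) = 1.4.
γ ≈ 1.40 is close to 7/5, so the gas is diatomic.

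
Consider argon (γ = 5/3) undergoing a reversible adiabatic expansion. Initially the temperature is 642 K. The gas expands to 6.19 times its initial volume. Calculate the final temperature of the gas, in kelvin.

For a reversible adiabat TV^(γ−1) is constant, so T₂ = T₁ (V₁/V₂)^(γ−1).
T₂ = 642 × (1/6.19)^(2/3) = 190.4 K.

T₂ ≈ 190 K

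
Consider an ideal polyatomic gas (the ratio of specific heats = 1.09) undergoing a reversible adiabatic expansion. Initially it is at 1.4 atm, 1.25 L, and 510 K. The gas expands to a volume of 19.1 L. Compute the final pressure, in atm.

Adiabatic: P₁V₁^γ = P₂V₂^γ ⇒ P₂ = P₁ (V₁/V₂)^γ.
P₂ = 1.4 × (1.25/19.1)^(1.09) = 0.07169 atm.

P₂ ≈ 0.0717 atm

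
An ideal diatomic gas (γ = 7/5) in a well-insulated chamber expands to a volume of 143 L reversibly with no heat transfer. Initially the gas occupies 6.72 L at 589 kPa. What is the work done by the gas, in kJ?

W ≈ 6.98 kJ

P₂ = P₁(V₁/V₂)^γ = 589×(6.72/143)^(7/5) = 8.146 kPa.
For a reversible adiabat, W_by_gas = (P₁V₁ − P₂V₂)/(γ−1).
W_by = (589000×0.00672 − 8146×0.143) / (2/5) = 6983 J.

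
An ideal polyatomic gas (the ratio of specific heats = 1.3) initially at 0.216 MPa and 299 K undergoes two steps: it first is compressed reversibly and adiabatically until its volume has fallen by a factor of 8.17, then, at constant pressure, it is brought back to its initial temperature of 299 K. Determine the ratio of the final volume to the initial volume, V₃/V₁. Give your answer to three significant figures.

Adiabatic step: V₂/V₁ = 0.1224; T₂ = T₁·8.17^(0.3) = 561.5 K.
Isobaric step: V₃/V₂ = T₃/T₂ = 299/561.5.
V₃/V₁ = (V₂/V₁)(V₃/V₂) = 0.1224 × (299/561.5) = 0.06518.

V₃/V₁ ≈ 0.0652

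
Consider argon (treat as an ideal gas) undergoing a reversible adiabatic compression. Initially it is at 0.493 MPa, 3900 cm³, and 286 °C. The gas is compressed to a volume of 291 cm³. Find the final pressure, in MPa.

P₂ ≈ 37.3 MPa

Since PV^γ is constant along a reversible adiabat, P₂ = P₁ (V₁/V₂)^γ.
γ = 5/3 for a monatomic ideal gas.
P₂ = 0.493 × (3900/291)^(5/3) = 37.28 MPa.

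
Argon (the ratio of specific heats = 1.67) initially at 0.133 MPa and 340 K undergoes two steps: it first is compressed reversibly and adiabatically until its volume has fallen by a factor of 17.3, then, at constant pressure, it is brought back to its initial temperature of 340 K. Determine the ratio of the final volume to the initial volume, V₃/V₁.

Adiabatic step: V₂/V₁ = 0.0578; T₂ = T₁·17.3^(0.67) = 2296 K.
Isobaric step: V₃/V₂ = T₃/T₂ = 340/2296.
V₃/V₁ = (V₂/V₁)(V₃/V₂) = 0.0578 × (340/2296) = 0.00856.

V₃/V₁ ≈ 0.00856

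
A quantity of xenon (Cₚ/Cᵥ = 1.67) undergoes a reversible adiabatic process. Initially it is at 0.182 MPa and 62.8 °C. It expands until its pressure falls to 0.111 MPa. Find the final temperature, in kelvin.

T₂ ≈ 275 K

Along an adiabat T P^((1−γ)/γ) is constant, so T₂ = T₁ (P₂/P₁)^((γ−1)/γ).
T₁ = 62.8 °C = 335.9 K.
T₂ = 335.9 × (0.111/0.182)^(0.401) = 275.5 K.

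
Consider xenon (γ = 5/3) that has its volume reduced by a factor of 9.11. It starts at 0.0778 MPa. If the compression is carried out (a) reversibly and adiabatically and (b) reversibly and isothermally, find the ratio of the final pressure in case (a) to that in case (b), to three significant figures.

P_adiabatic / P_isothermal ≈ 4.36

Isothermal: P_b = P₁(V₁/V₂) = 0.0778×9.11.
Adiabatic: P_a = P₁(V₁/V₂)^γ = 0.0778×9.11^(5/3).
P_a/P_b = (V₁/V₂)^(γ−1) = 9.11^(2/3) = 4.362.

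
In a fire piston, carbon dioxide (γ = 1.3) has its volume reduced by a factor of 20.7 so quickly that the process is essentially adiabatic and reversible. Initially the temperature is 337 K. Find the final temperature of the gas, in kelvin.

T₂ ≈ 836 K

For a reversible adiabat TV^(γ−1) is constant, so T₂ = T₁ (V₁/V₂)^(γ−1).
T₂ = 337 × 20.7^(0.3) = 836.4 K.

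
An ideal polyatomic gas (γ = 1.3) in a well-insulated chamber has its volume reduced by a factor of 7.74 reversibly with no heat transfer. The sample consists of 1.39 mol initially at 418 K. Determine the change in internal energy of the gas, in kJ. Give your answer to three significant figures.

For a reversible adiabat TV^(γ−1) is constant, so T₂ = T₁ (V₁/V₂)^(γ−1).
T₂ = 418 × 7.74^(0.3) = 772.3 K.
Q = 0, so ΔU = W_on_gas = nCᵥΔT with Cᵥ = R/(γ−1) = 27.71 J/(mol·K).
ΔU = 1.39 × 27.71 × (772.3 − 418) = 13650 J.

ΔU ≈ 13.6 kJ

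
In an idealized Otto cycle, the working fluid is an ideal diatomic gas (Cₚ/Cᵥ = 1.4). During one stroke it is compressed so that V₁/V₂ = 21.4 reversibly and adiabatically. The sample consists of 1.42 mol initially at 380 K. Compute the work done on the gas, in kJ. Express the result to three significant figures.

W ≈ 27.0 kJ

For a reversible adiabat TV^(γ−1) is constant, so T₂ = T₁ (V₁/V₂)^(γ−1).
T₂ = 380 × 21.4^(0.4) = 1294 K.
Q = 0, so ΔU = W_on_gas = nCᵥΔT with Cᵥ = R/(γ−1) = 20.79 J/(mol·K).
ΔU = 1.42 × 20.79 × (1294 − 380) = 26980 J.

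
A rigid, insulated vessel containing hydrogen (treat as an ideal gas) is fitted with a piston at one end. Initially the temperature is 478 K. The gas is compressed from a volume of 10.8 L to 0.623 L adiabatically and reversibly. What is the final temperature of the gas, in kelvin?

T₂ ≈ 1500 K

For a reversible adiabat TV^(γ−1) is constant, so T₂ = T₁ (V₁/V₂)^(γ−1).
For a diatomic ideal gas γ = 7/5, so γ−1 = 2/5.
T₂ = 478 × (10.8/0.623)^(2/5) = 1496 K.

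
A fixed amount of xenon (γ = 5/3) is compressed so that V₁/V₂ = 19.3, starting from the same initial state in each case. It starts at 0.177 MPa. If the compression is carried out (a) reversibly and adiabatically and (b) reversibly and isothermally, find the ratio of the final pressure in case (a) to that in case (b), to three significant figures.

P_adiabatic / P_isothermal ≈ 7.20

Isothermal: P_b = P₁(V₁/V₂) = 0.177×19.3.
Adiabatic: P_a = P₁(V₁/V₂)^γ = 0.177×19.3^(5/3).
P_a/P_b = (V₁/V₂)^(γ−1) = 19.3^(2/3) = 7.195.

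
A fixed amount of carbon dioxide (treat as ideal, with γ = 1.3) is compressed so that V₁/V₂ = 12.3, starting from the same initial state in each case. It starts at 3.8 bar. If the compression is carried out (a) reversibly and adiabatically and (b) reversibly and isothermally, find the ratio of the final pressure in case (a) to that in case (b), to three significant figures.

Isothermal: P_b = P₁(V₁/V₂) = 3.8×12.3.
Adiabatic: P_a = P₁(V₁/V₂)^γ = 3.8×12.3^(1.3).
P_a/P_b = (V₁/V₂)^(γ−1) = 12.3^(0.3) = 2.123.

P_adiabatic / P_isothermal ≈ 2.12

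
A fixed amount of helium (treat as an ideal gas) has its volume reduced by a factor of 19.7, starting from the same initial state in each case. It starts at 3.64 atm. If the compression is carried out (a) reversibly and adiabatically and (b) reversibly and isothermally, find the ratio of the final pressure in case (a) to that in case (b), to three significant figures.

For a monatomic ideal gas γ = 5/3.
Isothermal: P_b = P₁(V₁/V₂) = 3.64×19.7.
Adiabatic: P_a = P₁(V₁/V₂)^γ = 3.64×19.7^(5/3).
P_a/P_b = (V₁/V₂)^(γ−1) = 19.7^(2/3) = 7.294.

P_adiabatic / P_isothermal ≈ 7.29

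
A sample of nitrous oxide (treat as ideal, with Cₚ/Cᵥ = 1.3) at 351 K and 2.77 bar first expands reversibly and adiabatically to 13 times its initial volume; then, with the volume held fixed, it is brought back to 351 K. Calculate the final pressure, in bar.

Adiabatic step (PV^γ = const): P₂ = 2.77×(1/13)^(1.3) = 0.09871 bar; T₂ = 351×(1/13)^(0.3) = 162.6 K.
Isochoric: P₃ = P₂(T₃/T₂) = 0.09871 × (351/162.6) = 0.2131 bar.

P₃ ≈ 0.213 bar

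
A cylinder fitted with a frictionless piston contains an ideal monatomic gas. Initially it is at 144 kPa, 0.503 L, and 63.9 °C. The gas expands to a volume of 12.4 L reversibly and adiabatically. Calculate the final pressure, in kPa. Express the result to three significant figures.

Adiabatic: P₁V₁^γ = P₂V₂^γ ⇒ P₂ = P₁ (V₁/V₂)^γ.
γ = 5/3 for a monatomic ideal gas.
P₂ = 144 × (0.503/12.4)^(5/3) = 0.6896 kPa.

P₂ ≈ 0.690 kPa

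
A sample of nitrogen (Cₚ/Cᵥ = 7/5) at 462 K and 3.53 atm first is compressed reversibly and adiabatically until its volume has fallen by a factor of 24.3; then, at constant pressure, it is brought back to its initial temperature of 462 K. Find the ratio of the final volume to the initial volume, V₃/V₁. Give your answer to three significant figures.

V₃/V₁ ≈ 0.0115

Adiabatic step: V₂/V₁ = 0.04115; T₂ = T₁·24.3^(2/5) = 1655 K.
Isobaric step: V₃/V₂ = T₃/T₂ = 462/1655.
V₃/V₁ = (V₂/V₁)(V₃/V₂) = 0.04115 × (462/1655) = 0.01149.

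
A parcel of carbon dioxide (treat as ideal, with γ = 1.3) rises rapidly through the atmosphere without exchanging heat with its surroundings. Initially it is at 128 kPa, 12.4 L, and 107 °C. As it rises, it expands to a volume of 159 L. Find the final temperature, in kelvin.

For a reversible adiabat TV^(γ−1) is constant, so T₂ = T₁ (V₁/V₂)^(γ−1).
T₁ = 107 °C = 380.1 K.
T₂ = 380.1 × (12.4/159)^(0.3) = 176.8 K.

T₂ ≈ 177 K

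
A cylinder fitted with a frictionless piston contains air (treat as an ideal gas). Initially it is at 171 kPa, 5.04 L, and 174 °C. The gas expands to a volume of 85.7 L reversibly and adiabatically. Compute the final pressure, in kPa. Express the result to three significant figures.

P₂ ≈ 3.24 kPa

Since PV^γ is constant along a reversible adiabat, P₂ = P₁ (V₁/V₂)^γ.
γ = 7/5 for a diatomic ideal gas.
P₂ = 171 × (5.04/85.7)^(7/5) = 3.238 kPa.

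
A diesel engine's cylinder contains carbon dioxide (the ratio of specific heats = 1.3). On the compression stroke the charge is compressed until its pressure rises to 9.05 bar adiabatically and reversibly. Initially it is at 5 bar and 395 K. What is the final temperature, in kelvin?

Along an adiabat T P^((1−γ)/γ) is constant, so T₂ = T₁ (P₂/P₁)^((γ−1)/γ).
T₂ = 395 × (9.05/5)^(0.231) = 453 K.

T₂ ≈ 453 K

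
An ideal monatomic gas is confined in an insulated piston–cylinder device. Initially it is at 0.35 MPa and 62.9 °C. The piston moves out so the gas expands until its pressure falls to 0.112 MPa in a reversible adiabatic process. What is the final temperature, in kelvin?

Along an adiabat T P^((1−γ)/γ) is constant, so T₂ = T₁ (P₂/P₁)^((γ−1)/γ).
For a monatomic ideal gas γ = 5/3, so (γ−1)/γ = 2/5.
T₁ = 62.9 °C = 336 K.
T₂ = 336 × (0.112/0.35)^(2/5) = 213 K.

T₂ ≈ 213 K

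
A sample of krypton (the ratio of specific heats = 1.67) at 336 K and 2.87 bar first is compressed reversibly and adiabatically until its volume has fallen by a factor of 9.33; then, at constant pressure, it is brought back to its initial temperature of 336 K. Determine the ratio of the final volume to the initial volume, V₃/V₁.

V₃/V₁ ≈ 0.0240

Adiabatic step: V₂/V₁ = 0.1072; T₂ = T₁·9.33^(0.67) = 1500 K.
Isobaric step: V₃/V₂ = T₃/T₂ = 336/1500.
V₃/V₁ = (V₂/V₁)(V₃/V₂) = 0.1072 × (336/1500) = 0.024.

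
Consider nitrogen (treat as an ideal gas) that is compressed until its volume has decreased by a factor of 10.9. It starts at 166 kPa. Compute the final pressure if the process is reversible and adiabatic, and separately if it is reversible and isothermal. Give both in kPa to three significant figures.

adiabatic: 4700 kPa; isothermal: 1810 kPa

For a diatomic ideal gas γ = 7/5.
Isothermal: P₂ = P₁(V₁/V₂) = 166×10.9 = 1809 kPa.
Adiabatic: P₂ = P₁(V₁/V₂)^γ = 166×10.9^(7/5) = 4704 kPa.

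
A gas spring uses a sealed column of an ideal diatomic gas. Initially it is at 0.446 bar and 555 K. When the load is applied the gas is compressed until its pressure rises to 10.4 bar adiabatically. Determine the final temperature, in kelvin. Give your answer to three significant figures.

T₂ ≈ 1360 K

Adiabatic: T₂/T₁ = (P₂/P₁)^((γ−1)/γ).
For a diatomic ideal gas γ = 7/5, so (γ−1)/γ = 2/7.
T₂ = 555 × (10.4/0.446)^(2/7) = 1365 K.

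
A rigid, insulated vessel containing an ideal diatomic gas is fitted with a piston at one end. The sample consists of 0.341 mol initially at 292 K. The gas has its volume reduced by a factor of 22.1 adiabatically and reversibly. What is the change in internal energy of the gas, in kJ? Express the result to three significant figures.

Adiabatic: T₁V₁^(γ−1) = T₂V₂^(γ−1) ⇒ T₂ = T₁ (V₁/V₂)^(γ−1).
γ = 7/5 for a diatomic ideal gas, so γ−1 = 2/5.
T₂ = 292 × 22.1^(2/5) = 1007 K.
Q = 0, so ΔU = W_on_gas = nCᵥΔT with Cᵥ = R/(γ−1) = 20.79 J/(mol·K).
ΔU = 0.341 × 20.79 × (1007 − 292) = 5070 J.

ΔU ≈ 5.07 kJ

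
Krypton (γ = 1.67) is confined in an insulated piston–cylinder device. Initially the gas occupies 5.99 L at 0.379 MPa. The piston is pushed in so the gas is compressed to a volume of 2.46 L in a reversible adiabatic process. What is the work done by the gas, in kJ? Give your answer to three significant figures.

W ≈ -2.76 kJ

P₂ = P₁(V₁/V₂)^γ = 0.379×(5.99/2.46)^(1.67) = 1.675 MPa.
For a reversible adiabat, W_by_gas = (P₁V₁ − P₂V₂)/(γ−1).
W_by = (379000×0.00599 − 1.675×10^6×0.00246) / (0.67) = -2763 J.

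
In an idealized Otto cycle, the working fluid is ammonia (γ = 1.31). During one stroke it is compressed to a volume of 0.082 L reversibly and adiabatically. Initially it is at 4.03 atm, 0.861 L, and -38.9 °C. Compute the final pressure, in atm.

Adiabatic: P₁V₁^γ = P₂V₂^γ ⇒ P₂ = P₁ (V₁/V₂)^γ.
P₂ = 4.03 × (0.861/0.082)^(1.31) = 87.71 atm.

P₂ ≈ 87.7 atm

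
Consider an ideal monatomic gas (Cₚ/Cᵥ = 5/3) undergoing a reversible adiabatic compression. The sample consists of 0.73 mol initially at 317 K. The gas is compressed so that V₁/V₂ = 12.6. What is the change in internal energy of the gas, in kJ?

Adiabatic: T₁V₁^(γ−1) = T₂V₂^(γ−1) ⇒ T₂ = T₁ (V₁/V₂)^(γ−1).
T₂ = 317 × 12.6^(2/3) = 1716 K.
Q = 0, so ΔU = W_on_gas = nCᵥΔT with Cᵥ = R/(γ−1) = 12.47 J/(mol·K).
ΔU = 0.73 × 12.47 × (1716 − 317) = 12740 J.

ΔU ≈ 12.7 kJ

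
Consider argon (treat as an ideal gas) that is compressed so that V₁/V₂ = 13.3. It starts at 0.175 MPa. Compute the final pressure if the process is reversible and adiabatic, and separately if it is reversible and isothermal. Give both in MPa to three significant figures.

adiabatic: 13.1 MPa; isothermal: 2.33 MPa

For a monatomic ideal gas γ = 5/3.
Isothermal: P₂ = P₁(V₁/V₂) = 0.175×13.3 = 2.328 MPa.
Adiabatic: P₂ = P₁(V₁/V₂)^γ = 0.175×13.3^(5/3) = 13.07 MPa.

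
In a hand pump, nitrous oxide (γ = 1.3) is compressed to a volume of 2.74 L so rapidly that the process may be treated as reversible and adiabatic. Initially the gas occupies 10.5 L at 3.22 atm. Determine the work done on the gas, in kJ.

W ≈ 5.67 kJ

P₂ = P₁(V₁/V₂)^γ = 3.22×(10.5/2.74)^(1.3) = 18.46 atm.
For a reversible adiabat, W_by_gas = (P₁V₁ − P₂V₂)/(γ−1).
W_by = (326300×0.0105 − 1.871×10^6×0.00274) / (0.3) = -5668 J.
W_on_gas = −W_by = 5668 J.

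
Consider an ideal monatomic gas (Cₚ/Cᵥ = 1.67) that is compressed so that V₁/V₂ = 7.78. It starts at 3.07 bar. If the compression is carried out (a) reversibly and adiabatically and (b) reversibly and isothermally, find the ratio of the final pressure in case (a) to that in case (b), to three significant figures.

Isothermal: P_b = P₁(V₁/V₂) = 3.07×7.78.
Adiabatic: P_a = P₁(V₁/V₂)^γ = 3.07×7.78^(1.67).
P_a/P_b = (V₁/V₂)^(γ−1) = 7.78^(0.67) = 3.953.

P_adiabatic / P_isothermal ≈ 3.95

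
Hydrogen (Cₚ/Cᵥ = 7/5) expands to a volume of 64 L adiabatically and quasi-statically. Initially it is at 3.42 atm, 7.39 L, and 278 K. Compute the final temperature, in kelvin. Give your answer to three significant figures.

T₂ ≈ 117 K

Adiabatic: T₁V₁^(γ−1) = T₂V₂^(γ−1) ⇒ T₂ = T₁ (V₁/V₂)^(γ−1).
T₂ = 278 × (7.39/64)^(2/5) = 117.2 K.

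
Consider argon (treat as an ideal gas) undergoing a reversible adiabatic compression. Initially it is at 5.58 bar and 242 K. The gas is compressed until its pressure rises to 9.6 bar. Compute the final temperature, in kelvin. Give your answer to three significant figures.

Adiabatic: T₂/T₁ = (P₂/P₁)^((γ−1)/γ).
For a monatomic ideal gas γ = 5/3, so (γ−1)/γ = 2/5.
T₂ = 242 × (9.6/5.58)^(2/5) = 300.7 K.

T₂ ≈ 301 K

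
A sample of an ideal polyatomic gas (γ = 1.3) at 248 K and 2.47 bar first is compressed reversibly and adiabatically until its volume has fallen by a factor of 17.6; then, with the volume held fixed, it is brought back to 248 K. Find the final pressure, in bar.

Adiabatic step (PV^γ = const): P₂ = 2.47×17.6^(1.3) = 102.8 bar; T₂ = 248×17.6^(0.3) = 586.3 K.
Isochoric: P₃ = P₂(T₃/T₂) = 102.8 × (248/586.3) = 43.47 bar.

P₃ ≈ 43.5 bar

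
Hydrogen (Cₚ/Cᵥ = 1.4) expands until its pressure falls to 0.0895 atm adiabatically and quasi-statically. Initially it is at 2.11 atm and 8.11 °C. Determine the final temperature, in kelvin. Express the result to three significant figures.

T₂ ≈ 114 K

Along an adiabat T P^((1−γ)/γ) is constant, so T₂ = T₁ (P₂/P₁)^((γ−1)/γ).
T₁ = 8.11 °C = 281.3 K.
T₂ = 281.3 × (0.0895/2.11)^(0.286) = 114 K.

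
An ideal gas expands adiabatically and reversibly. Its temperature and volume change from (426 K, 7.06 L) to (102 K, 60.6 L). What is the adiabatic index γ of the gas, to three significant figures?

γ ≈ 1.66

TV^(γ−1) = const ⇒ γ − 1 = ln(T₂/T₁) / ln(V₁/V₂).
γ = 1 + ln(102/426) / ln(7.06/60.6) = 1.665.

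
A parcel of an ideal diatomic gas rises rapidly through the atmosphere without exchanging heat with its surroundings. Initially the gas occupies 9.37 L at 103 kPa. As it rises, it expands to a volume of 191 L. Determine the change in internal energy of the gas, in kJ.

ΔU ≈ -1.69 kJ

γ = 7/5 for a diatomic ideal gas.
P₂ = P₁(V₁/V₂)^γ = 103×(9.37/191)^(7/5) = 1.513 kPa.
For a reversible adiabat, W_by_gas = (P₁V₁ − P₂V₂)/(γ−1).
W_by = (103000×0.00937 − 1513×0.191) / (2/5) = 1690 J.
Q = 0 ⇒ ΔU = −W_by = -1690 J.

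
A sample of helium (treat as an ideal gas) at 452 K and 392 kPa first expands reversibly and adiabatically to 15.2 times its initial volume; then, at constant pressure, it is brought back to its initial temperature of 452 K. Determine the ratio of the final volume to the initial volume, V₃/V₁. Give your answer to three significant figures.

For a monatomic ideal gas γ = 5/3.
Adiabatic step: V₂/V₁ = 15.2; T₂ = T₁·(1/15.2)^(2/3) = 73.66 K.
Isobaric step: V₃/V₂ = T₃/T₂ = 452/73.66.
V₃/V₁ = (V₂/V₁)(V₃/V₂) = 15.2 × (452/73.66) = 93.27.

V₃/V₁ ≈ 93.3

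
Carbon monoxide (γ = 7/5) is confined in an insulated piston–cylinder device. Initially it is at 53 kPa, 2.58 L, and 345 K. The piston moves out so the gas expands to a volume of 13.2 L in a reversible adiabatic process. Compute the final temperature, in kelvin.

T₂ ≈ 180 K

Adiabatic: T₁V₁^(γ−1) = T₂V₂^(γ−1) ⇒ T₂ = T₁ (V₁/V₂)^(γ−1).
T₂ = 345 × (2.58/13.2)^(2/5) = 179.6 K.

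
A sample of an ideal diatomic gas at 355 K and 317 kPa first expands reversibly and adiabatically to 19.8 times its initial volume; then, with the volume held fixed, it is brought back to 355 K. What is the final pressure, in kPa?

For a diatomic ideal gas γ = 7/5.
Adiabatic step (PV^γ = const): P₂ = 317×(1/19.8)^(7/5) = 4.85 kPa; T₂ = 355×(1/19.8)^(2/5) = 107.5 K.
Isochoric: P₃ = P₂(T₃/T₂) = 4.85 × (355/107.5) = 16.01 kPa.

P₃ ≈ 16.0 kPa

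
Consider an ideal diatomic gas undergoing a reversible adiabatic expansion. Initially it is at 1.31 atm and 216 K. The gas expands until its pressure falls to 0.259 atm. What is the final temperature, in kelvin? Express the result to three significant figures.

T₂ ≈ 136 K

Adiabatic: T₂/T₁ = (P₂/P₁)^((γ−1)/γ).
For a diatomic ideal gas γ = 7/5, so (γ−1)/γ = 2/7.
T₂ = 216 × (0.259/1.31)^(2/7) = 135.9 K.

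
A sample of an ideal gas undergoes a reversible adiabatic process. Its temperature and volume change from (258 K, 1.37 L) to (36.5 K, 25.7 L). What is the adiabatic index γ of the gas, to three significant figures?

TV^(γ−1) = const ⇒ γ − 1 = ln(T₂/T₁) / ln(V₁/V₂).
γ = 1 + ln(36.5/258) / ln(1.37/25.7) = 1.667.

γ ≈ 1.67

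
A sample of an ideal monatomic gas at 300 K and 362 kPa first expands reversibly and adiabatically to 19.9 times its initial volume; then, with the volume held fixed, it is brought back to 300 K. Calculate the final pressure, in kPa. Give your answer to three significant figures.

P₃ ≈ 18.2 kPa

For a monatomic ideal gas γ = 5/3.
Adiabatic step (PV^γ = const): P₂ = 362×(1/19.9)^(5/3) = 2.477 kPa; T₂ = 300×(1/19.9)^(2/3) = 40.85 K.
Isochoric: P₃ = P₂(T₃/T₂) = 2.477 × (300/40.85) = 18.19 kPa.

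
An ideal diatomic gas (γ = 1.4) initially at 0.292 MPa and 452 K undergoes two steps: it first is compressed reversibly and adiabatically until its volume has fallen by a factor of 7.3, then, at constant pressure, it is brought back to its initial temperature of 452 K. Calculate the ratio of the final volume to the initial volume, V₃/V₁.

V₃/V₁ ≈ 0.0619

Adiabatic step: V₂/V₁ = 0.137; T₂ = T₁·7.3^(0.4) = 1001 K.
Isobaric step: V₃/V₂ = T₃/T₂ = 452/1001.
V₃/V₁ = (V₂/V₁)(V₃/V₂) = 0.137 × (452/1001) = 0.06185.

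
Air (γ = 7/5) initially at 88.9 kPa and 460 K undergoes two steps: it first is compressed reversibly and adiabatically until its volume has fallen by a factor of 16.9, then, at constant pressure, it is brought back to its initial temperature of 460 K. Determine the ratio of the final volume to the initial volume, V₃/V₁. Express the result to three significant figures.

V₃/V₁ ≈ 0.0191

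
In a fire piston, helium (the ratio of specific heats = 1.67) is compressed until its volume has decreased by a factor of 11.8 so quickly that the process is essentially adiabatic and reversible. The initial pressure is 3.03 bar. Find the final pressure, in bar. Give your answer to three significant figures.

P₂ ≈ 187 bar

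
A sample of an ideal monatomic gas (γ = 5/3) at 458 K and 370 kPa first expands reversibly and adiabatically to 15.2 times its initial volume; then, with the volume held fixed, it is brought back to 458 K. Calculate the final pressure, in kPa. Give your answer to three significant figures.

P₃ ≈ 24.3 kPa

Adiabatic step (PV^γ = const): P₂ = 370×(1/15.2)^(5/3) = 3.967 kPa; T₂ = 458×(1/15.2)^(2/3) = 74.64 K.
Isochoric: P₃ = P₂(T₃/T₂) = 3.967 × (458/74.64) = 24.34 kPa.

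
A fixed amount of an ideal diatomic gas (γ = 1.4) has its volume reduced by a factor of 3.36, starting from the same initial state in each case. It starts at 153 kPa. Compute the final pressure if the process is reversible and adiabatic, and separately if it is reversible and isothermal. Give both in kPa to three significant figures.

adiabatic: 835 kPa; isothermal: 514 kPa

Isothermal: P₂ = P₁(V₁/V₂) = 153×3.36 = 514.1 kPa.
Adiabatic: P₂ = P₁(V₁/V₂)^γ = 153×3.36^(1.4) = 834.8 kPa.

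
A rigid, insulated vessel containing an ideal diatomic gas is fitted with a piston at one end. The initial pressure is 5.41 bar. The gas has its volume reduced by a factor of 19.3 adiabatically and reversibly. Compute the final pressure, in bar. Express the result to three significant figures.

Adiabatic: P₁V₁^γ = P₂V₂^γ ⇒ P₂ = P₁ (V₁/V₂)^γ.
For a diatomic ideal gas γ = 7/5.
P₂ = 5.41 × 19.3^(7/5) = 341.2 bar.

P₂ ≈ 341 bar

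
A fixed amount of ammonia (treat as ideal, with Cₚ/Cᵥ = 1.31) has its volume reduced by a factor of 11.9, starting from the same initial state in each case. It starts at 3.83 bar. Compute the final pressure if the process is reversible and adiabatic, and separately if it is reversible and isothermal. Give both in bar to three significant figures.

adiabatic: 98.2 bar; isothermal: 45.6 bar

Isothermal: P₂ = P₁(V₁/V₂) = 3.83×11.9 = 45.58 bar.
Adiabatic: P₂ = P₁(V₁/V₂)^γ = 3.83×11.9^(1.31) = 98.21 bar.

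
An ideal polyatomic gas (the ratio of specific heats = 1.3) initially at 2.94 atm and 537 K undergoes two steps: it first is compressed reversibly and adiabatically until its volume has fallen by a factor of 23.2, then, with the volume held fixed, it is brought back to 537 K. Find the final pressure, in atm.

Adiabatic step (PV^γ = const): P₂ = 2.94×23.2^(1.3) = 175.2 atm; T₂ = 537×23.2^(0.3) = 1379 K.
Isochoric: P₃ = P₂(T₃/T₂) = 175.2 × (537/1379) = 68.21 atm.

P₃ ≈ 68.2 atm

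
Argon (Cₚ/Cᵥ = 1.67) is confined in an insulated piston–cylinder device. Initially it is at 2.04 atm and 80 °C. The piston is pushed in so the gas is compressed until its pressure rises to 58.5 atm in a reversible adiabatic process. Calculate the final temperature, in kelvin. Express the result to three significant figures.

T₂ ≈ 1360 K

Adiabatic: T₂/T₁ = (P₂/P₁)^((γ−1)/γ).
T₁ = 80 °C = 353.1 K.
T₂ = 353.1 × (58.5/2.04)^(0.401) = 1357 K.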